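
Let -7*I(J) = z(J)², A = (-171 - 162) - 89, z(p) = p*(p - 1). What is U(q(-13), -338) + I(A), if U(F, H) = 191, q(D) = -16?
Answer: -31864390699/7 ≈ -4.5521e+9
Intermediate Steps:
z(p) = p*(-1 + p)
A = -422 (A = -333 - 89 = -422)
I(J) = -J²*(-1 + J)²/7
U(q(-13), -338) + I(A) = 191 - ⅐*(-422)²*(-1 - 422)² = 191 - ⅐*178084*(-423)² = 191 - ⅐*178084*178929 = 191 - 31864392036/7 = -31864390699/7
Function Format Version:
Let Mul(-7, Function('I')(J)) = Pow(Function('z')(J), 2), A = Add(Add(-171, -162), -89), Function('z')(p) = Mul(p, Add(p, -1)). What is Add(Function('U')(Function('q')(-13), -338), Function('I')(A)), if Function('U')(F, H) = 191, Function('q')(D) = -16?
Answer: Rational(-31864390699, 7) ≈ -4.5521e+9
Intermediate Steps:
Function('z')(p) = Mul(p, Add(-1, p))
A = -422 (A = Add(-333, -89) = -422)
Function('I')(J) = Mul(Rational(-1, 7), Pow(J, 2), Pow(Add(-1, J), 2)) (Function('I')(J) = Mul(Rational(-1, 7), Pow(Mul(J, Add(-1, J)), 2)) = Mul(Rational(-1, 7), Mul(Pow(J, 2), Pow(Add(-1, J), 2))) = Mul(Rational(-1, 7), Pow(J, 2), Pow(Add(-1, J), 2)))
Add(Function('U')(Function('q')(-13), -338), Function('I')(A)) = Add(191, Mul(Rational(-1, 7), Pow(-422, 2), Pow(Add(-1, -422), 2))) = Add(191, Mul(Rational(-1, 7), 178084, Pow(-423, 2))) = Add(191, Mul(Rational(-1, 7), 178084, 178929)) = Add(191, Rational(-31864392036, 7)) = Rational(-31864390699, 7)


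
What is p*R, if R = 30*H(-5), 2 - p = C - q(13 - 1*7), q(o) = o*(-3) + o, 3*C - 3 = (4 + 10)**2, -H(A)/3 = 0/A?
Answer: 0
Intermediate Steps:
H(A) = 0 (H(A) = -0/A = -3*0 = 0)
C = 199/3 (C = 1 + (4 + 10)**2/3 = 1 + (1/3)*14**2 = 1 + (1/3)*196 = 1 + 196/3 = 199/3 ≈ 66.333)
q(o) = -2*o (q(o) = -3*o + o = -2*o)
p = -229/3 (p = 2 - (199/3 - (-2)*(13 - 1*7)) = 2 - (199/3 - (-2)*(13 - 7)) = 2 - (199/3 - (-2)*6) = 2 - (199/3 - 1*(-12)) = 2 - (199/3 + 12) = 2 - 1*235/3 = 2 - 235/3 = -229/3 ≈ -76.333)
R = 0 (R = 30*0 = 0)
p*R = -229/3*0 = 0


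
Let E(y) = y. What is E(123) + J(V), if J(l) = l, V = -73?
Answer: 50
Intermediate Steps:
E(123) + J(V) = 123 - 73 = 50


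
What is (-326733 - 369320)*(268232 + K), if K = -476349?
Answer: 144860462201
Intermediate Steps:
(-326733 - 369320)*(268232 + K) = (-326733 - 369320)*(268232 - 476349) = -696053*(-208117) = 144860462201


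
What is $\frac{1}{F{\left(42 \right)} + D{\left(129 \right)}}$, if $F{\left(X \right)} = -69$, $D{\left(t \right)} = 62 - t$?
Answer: $- \frac{1}{136} \approx -0.0073529$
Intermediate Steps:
$\frac{1}{F{\left(42 \right)} + D{\left(129 \right)}} = \frac{1}{-69 + \left(62 - 129\right)} = \frac{1}{-69 - 67} = \frac{1}{-136} = - \frac{1}{136}$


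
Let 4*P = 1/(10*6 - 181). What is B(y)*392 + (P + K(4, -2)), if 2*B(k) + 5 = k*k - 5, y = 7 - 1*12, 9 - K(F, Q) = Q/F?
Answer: 1427557/484 ≈ 2949.5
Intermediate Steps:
K(F, Q) = 9 - Q/F
y = -5 (y = 7 - 12 = -5)
B(k) = -5 + k²/2 (B(k) = -5/2 + (k*k - 5)/2 = -5/2 + (k² - 5)/2 = -5/2 + (-5 + k²)/2 = -5/2 + (-5/2 + k²/2) = -5 + k²/2)
P = -1/484 (P = 1/(4*(10*6 - 181)) = 1/(4*(60 - 181)) = (¼)/(-121) = (¼)*(-1/121) = -1/484 ≈ -0.0020661)
B(y)*392 + (P + K(4, -2)) = (-5 + (½)*(-5)²)*392 + (-1/484 + (9 - 1*(-2)/4)) = (-5 + (½)*25)*392 + (-1/484 + (9 - 1*(-2)*¼)) = (-5 + 25/2)*392 + (-1/484 + (9 + ½)) = (15/2)*392 + (-1/484 + 19/2) = 2940 + 4597/484 = 1427557/484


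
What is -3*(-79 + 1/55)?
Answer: 13032/55 ≈ 236.95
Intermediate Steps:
-3*(-79 + 1/55) = -3*(-4344/55) = 13032/55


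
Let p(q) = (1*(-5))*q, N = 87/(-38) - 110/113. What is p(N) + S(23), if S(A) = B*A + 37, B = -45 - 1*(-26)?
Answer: -1647545/4294 ≈ -383.69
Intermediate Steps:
B = -19 (B = -45 + 26 = -19)
S(A) = 37 - 19*A (S(A) = -19*A + 37 = 37 - 19*A)
N = -14011/4294 (N = 87*(-1/38) - 110*1/113 = -87/38 - 110/113 = -14011/4294 ≈ -3.2629)
p(q) = -5*q
p(N) + S(23) = -5*(-14011/4294) + (37 - 19*23) = 70055/4294 + (37 - 437) = 70055/4294 - 400 = -1647545/4294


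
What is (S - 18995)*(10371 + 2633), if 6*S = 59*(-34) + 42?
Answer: -753802868/3 ≈ -2.5127e+8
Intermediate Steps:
S = -982/3 (S = (59*(-34) + 42)/6 = (-2006 + 42)/6 = (1/6)*(-1964) = -982/3 ≈ -327.33)
(S - 18995)*(10371 + 2633) = (-982/3 - 18995)*(10371 + 2633) = -57967/3*13004 = -753802868/3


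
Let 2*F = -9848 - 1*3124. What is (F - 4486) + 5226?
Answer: -5746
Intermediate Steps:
F = -6486 (F = (-9848 - 1*3124)/2 = (-9848 - 3124)/2 = (1/2)*(-12972) = -6486)
(F - 4486) + 5226 = (-6486 - 4486) + 5226 = -10972 + 5226 = -5746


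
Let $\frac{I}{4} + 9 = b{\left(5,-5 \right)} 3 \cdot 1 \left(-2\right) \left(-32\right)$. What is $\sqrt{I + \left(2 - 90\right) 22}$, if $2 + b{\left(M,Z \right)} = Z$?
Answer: $2 i \sqrt{1837} \approx 85.72 i$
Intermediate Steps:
$b{\left(M,Z \right)} = -2 + Z$
$I = -5412$ ($I = -36 + 4 \left(-2 - 5\right) 3 \cdot 1 \left(-2\right) \left(-32\right) = -36 + 4 - 7 \cdot 3 \left(-2\right) \left(-32\right) = -36 + 4 \left(-7\right) \left(-6\right) \left(-32\right) = -36 + 4 \cdot 42 \left(-32\right) = -36 + 4 \left(-1344\right) = -36 - 5376 = -5412$)
$\sqrt{I + \left(2 - 90\right) 22} = \sqrt{-5412 + \left(2 - 90\right) 22} = \sqrt{-5412 - 1936} = \sqrt{-7348} = 2 i \sqrt{1837}$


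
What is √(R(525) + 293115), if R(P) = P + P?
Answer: 3*√32685 ≈ 542.37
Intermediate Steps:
R(P) = 2*P
√(R(525) + 293115) = √(2*525 + 293115) = √(1050 + 293115) = √294165 = 3*√32685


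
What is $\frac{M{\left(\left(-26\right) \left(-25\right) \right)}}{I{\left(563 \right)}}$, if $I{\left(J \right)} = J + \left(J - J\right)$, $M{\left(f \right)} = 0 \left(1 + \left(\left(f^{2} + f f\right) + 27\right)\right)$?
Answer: $0$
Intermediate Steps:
$M{\left(f \right)} = 0$ ($M{\left(f \right)} = 0 \left(1 + \left(\left(f^{2} + f^{2}\right) + 27\right)\right) = 0 \left(1 + \left(2 f^{2} + 27\right)\right) = 0 \left(1 + \left(27 + 2 f^{2}\right)\right) = 0 \left(28 + 2 f^{2}\right) = 0$)
$I{\left(J \right)} = J$ ($I{\left(J \right)} = J + 0 = J$)
$\frac{M{\left(\left(-26\right) \left(-25\right) \right)}}{I{\left(563 \right)}} = \frac{0}{563} = 0 \cdot \frac{1}{563} = 0$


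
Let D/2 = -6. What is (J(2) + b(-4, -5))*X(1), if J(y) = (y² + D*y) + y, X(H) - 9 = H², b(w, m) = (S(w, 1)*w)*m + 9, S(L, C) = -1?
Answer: -290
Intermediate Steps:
D = -12 (D = 2*(-6) = -12)
b(w, m) = 9 - m*w (b(w, m) = (-w)*m + 9 = -m*w + 9 = 9 - m*w)
X(H) = 9 + H²
J(y) = y² - 11*y (J(y) = (y² - 12*y) + y = y² - 11*y)
(J(2) + b(-4, -5))*X(1) = (2*(-11 + 2) + (9 - 1*(-5)*(-4)))*(9 + 1²) = (2*(-9) + (9 - 20))*(9 + 1) = (-18 - 11)*10 = -29*10 = -290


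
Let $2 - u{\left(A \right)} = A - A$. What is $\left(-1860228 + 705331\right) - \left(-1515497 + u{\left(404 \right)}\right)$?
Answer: $360598$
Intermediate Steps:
$u{\left(A \right)} = 2$ ($u{\left(A \right)} = 2 - \left(A - A\right) = 2 - 0 = 2 + 0 = 2$)
$\left(-1860228 + 705331\right) - \left(-1515497 + u{\left(404 \right)}\right) = \left(-1860228 + 705331\right) + \left(1515497 - 2\right) = -1154897 + \left(1515497 - 2\right) = -1154897 + 1515495 = 360598$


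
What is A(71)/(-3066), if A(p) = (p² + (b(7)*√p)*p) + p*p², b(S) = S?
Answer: -60492/511 - 71*√71/438 ≈ -119.75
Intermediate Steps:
A(p) = p² + p³ + 7*p^(3/2) (A(p) = (p² + (7*√p)*p) + p*p² = (p² + 7*p^(3/2)) + p³ = p² + p³ + 7*p^(3/2))
A(71)/(-3066) = (71² + 71³ + 7*71^(3/2))/(-3066) = (5041 + 357911 + 7*(71*√71))*(-1/3066) = (5041 + 357911 + 497*√71)*(-1/3066) = (362952 + 497*√71)*(-1/3066) = -60492/511 - 71*√71/438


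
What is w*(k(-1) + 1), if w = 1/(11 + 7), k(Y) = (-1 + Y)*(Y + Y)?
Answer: 5/18 ≈ 0.27778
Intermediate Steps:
k(Y) = 2*Y*(-1 + Y) (k(Y) = (-1 + Y)*(2*Y) = 2*Y*(-1 + Y))
w = 1/18 ≈ 0.055556
w*(k(-1) + 1) = (2*(-1)*(-1 - 1) + 1)/18 = (2*(-1)*(-2) + 1)/18 = (4 + 1)/18 = (1/18)*5 = 5/18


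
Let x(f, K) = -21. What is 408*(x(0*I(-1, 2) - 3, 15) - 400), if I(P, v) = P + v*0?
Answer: -171768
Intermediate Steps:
I(P, v) = P (I(P, v) = P + 0 = P)
408*(x(0*I(-1, 2) - 3, 15) - 400) = 408*(-21 - 400) = 408*(-421) = -171768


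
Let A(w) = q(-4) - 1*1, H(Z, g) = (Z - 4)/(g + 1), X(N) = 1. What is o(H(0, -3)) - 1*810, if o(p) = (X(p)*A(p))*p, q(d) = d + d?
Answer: -828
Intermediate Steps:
q(d) = 2*d
H(Z, g) = (-4 + Z)/(1 + g)
A(w) = -9 (A(w) = 2*(-4) - 1*1 = -8 - 1 = -9)
o(p) = -9*p (o(p) = (1*(-9))*p = -9*p)
o(H(0, -3)) - 1*810 = -9*(-4 + 0)/(1 - 3) - 1*810 = -9*(-4)/(-2) - 810 = -(-9)*(-4)/2 - 810 = -9*2 - 810 = -18 - 810 = -828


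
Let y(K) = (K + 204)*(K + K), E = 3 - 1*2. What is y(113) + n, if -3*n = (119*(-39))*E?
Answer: 73189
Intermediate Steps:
E = 1 (E = 3 - 2 = 1)
y(K) = 2*K*(204 + K) (y(K) = (204 + K)*(2*K) = 2*K*(204 + K))
n = 1547 (n = -119*(-39)/3 = -(-1547) = -1/3*(-4641) = 1547)
y(113) + n = 2*113*(204 + 113) + 1547 = 2*113*317 + 1547 = 71642 + 1547 = 73189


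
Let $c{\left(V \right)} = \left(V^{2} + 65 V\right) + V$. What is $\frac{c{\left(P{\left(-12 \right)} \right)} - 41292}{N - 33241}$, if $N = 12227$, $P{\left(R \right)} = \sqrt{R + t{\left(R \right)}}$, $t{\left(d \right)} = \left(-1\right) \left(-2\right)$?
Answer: $\frac{20651}{10507} - \frac{33 i \sqrt{10}}{10507} \approx 1.9655 - 0.009932 i$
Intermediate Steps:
$t{\left(d \right)} = 2$
$P{\left(R \right)} = \sqrt{2 + R}$ ($P{\left(R \right)} = \sqrt{R + 2} = \sqrt{2 + R}$)
$c{\left(V \right)} = V^{2} + 66 V$
$\frac{c{\left(P{\left(-12 \right)} \right)} - 41292}{N - 33241} = \frac{\sqrt{2 - 12} \left(66 + \sqrt{2 - 12}\right) - 41292}{12227 - 33241} = \frac{\sqrt{-10} \left(66 + \sqrt{-10}\right) - 41292}{-21014} = \left(i \sqrt{10} \left(66 + i \sqrt{10}\right) - 41292\right) \left(- \frac{1}{21014}\right) = \left(-41292 + i \sqrt{10} \left(66 + i \sqrt{10}\right)\right) \left(- \frac{1}{21014}\right) = \frac{20646}{10507} - \frac{i \sqrt{10} \left(66 + i \sqrt{10}\right)}{21014}$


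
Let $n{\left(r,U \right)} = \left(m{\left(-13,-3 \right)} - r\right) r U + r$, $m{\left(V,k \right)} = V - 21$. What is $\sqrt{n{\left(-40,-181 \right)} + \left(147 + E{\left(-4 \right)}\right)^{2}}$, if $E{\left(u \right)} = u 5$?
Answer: $\sqrt{59529} \approx 243.99$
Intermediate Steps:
$m{\left(V,k \right)} = -21 + V$
$E{\left(u \right)} = 5 u$
$n{\left(r,U \right)} = r + U r \left(-34 - r\right)$ ($n{\left(r,U \right)} = \left(\left(-21 - 13\right) - r\right) r U + r = \left(-34 - r\right) r U + r = r \left(-34 - r\right) U + r = U r \left(-34 - r\right) + r = r + U r \left(-34 - r\right)$)
$\sqrt{n{\left(-40,-181 \right)} + \left(147 + E{\left(-4 \right)}\right)^{2}} = \sqrt{- 40 \left(1 - -6154 - \left(-181\right) \left(-40\right)\right) + \left(147 + 5 \left(-4\right)\right)^{2}} = \sqrt{- 40 \left(1 + 6154 - 7240\right) + \left(147 - 20\right)^{2}} = \sqrt{\left(-40\right) \left(-1085\right) + 127^{2}} = \sqrt{43400 + 16129} = \sqrt{59529}$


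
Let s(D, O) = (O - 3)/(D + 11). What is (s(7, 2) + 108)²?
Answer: 3775249/324 ≈ 11652.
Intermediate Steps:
s(D, O) = (-3 + O)/(11 + D)
(s(7, 2) + 108)² = ((-3 + 2)/(11 + 7) + 108)² = (-1/18 + 108)² = (1943/18)² = 3775249/324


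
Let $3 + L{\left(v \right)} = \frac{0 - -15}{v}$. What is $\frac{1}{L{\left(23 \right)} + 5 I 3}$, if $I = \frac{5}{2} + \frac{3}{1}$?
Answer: $\frac{46}{3687} \approx 0.012476$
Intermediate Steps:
$L{\left(v \right)} = -3 + \frac{15}{v}$ ($L{\left(v \right)} = -3 + \frac{0 - -15}{v} = -3 + \frac{0 + 15}{v} = -3 + \frac{15}{v}$)
$I = \frac{11}{2}$ ($I = 5 \cdot \frac{1}{2} + 3 \cdot 1 = \frac{5}{2} + 3 = \frac{11}{2} \approx 5.5$)
$\frac{1}{L{\left(23 \right)} + 5 I 3} = \frac{1}{\left(-3 + \frac{15}{23}\right) + 5 \cdot \frac{11}{2} \cdot 3} = \frac{1}{\left(-3 + 15 \cdot \frac{1}{23}\right) + \frac{55}{2} \cdot 3} = \frac{1}{\left(-3 + \frac{15}{23}\right) + \frac{165}{2}} = \frac{1}{- \frac{54}{23} + \frac{165}{2}} = \frac{1}{\frac{3687}{46}} = \frac{46}{3687}$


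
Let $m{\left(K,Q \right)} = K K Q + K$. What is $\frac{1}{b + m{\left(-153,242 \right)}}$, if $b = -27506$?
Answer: $\frac{1}{5637319} \approx 1.7739 \cdot 10^{-7}$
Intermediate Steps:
$m{\left(K,Q \right)} = K + Q K^{2}$ ($m{\left(K,Q \right)} = K^{2} Q + K = Q K^{2} + K = K + Q K^{2}$)
$\frac{1}{b + m{\left(-153,242 \right)}} = \frac{1}{-27506 - 153 \left(1 - 37026\right)} = \frac{1}{-27506 - -5664825} = \frac{1}{-27506 + 5664825} = \frac{1}{5637319}$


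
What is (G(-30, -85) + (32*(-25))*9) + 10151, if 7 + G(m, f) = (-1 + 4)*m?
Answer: 2854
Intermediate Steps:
G(m, f) = -7 + 3*m (G(m, f) = -7 + (-1 + 4)*m = -7 + 3*m)
(G(-30, -85) + (32*(-25))*9) + 10151 = ((-7 + 3*(-30)) + (32*(-25))*9) + 10151 = ((-7 - 90) - 800*9) + 10151 = (-97 - 7200) + 10151 = -7297 + 10151 = 2854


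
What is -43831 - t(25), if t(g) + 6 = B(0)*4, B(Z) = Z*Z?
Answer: -43825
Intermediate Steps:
B(Z) = Z**2
t(g) = -6 (t(g) = -6 + 0**2*4 = -6 + 0*4 = -6 + 0 = -6)
-43831 - t(25) = -43831 - 1*(-6) = -43831 + 6 = -43825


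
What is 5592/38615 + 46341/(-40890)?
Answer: -104053389/105264490 ≈ -0.98849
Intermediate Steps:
5592/38615 + 46341/(-40890) = 5592*(1/38615) + 46341*(-1/40890) = 5592/38615 - 15447/13630 = -104053389/105264490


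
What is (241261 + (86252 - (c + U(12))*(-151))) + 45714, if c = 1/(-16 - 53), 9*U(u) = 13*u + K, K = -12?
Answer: 25919216/69 ≈ 3.7564e+5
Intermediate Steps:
U(u) = -4/3 + 13*u/9 (U(u) = (13*u - 12)/9 = (-12 + 13*u)/9 = -4/3 + 13*u/9)
c = -1/69 (c = 1/(-69) = -1/69 ≈ -0.014493)
(241261 + (86252 - (c + U(12))*(-151))) + 45714 = (241261 + (86252 - (-1/69 + (-4/3 + (13/9)*12))*(-151))) + 45714 = (241261 + (86252 - (-1/69 + (-4/3 + 52/3))*(-151))) + 45714 = (241261 + (86252 - (-1/69 + 16)*(-151))) + 45714 = (241261 + (86252 - 1103*(-151)/69)) + 45714 = (241261 + (86252 - 1*(-166553/69))) + 45714 = (241261 + (86252 + 166553/69)) + 45714 = (241261 + 6117941/69) + 45714 = 22764950/69 + 45714 = 25919216/69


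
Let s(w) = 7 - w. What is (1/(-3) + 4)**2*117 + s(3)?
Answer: 1577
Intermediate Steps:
(1/(-3) + 4)**2*117 + s(3) = (1/(-3) + 4)**2*117 + (7 - 1*3) = (-1/3 + 4)**2*117 + (7 - 3) = (11/3)**2*117 + 4 = (121/9)*117 + 4 = 1573 + 4 = 1577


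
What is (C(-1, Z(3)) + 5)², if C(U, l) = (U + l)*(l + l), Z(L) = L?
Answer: 289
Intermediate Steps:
C(U, l) = 2*l*(U + l) (C(U, l) = (U + l)*(2*l) = 2*l*(U + l))
(C(-1, Z(3)) + 5)² = (2*3*(-1 + 3) + 5)² = (2*3*2 + 5)² = (12 + 5)² = 17² = 289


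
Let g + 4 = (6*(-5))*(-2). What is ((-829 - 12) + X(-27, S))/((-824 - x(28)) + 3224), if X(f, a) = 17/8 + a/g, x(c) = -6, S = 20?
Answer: -46957/134736 ≈ -0.34851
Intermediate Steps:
g = 56 (g = -4 + (6*(-5))*(-2) = -4 - 30*(-2) = -4 + 60 = 56)
X(f, a) = 17/8 + a/56
((-829 - 12) + X(-27, S))/((-824 - x(28)) + 3224) = ((-829 - 12) + (17/8 + (1/56)*20))/((-824 - 1*(-6)) + 3224) = (-841 + (17/8 + 5/14))/((-824 + 6) + 3224) = (-841 + 139/56)/(-818 + 3224) = -46957/56/2406 = -46957/56*1/2406 = -46957/134736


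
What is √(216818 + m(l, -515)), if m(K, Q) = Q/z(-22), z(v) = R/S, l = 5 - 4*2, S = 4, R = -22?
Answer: 2*√6561577/11 ≈ 465.74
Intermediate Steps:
l = -3 (l = 5 - 8 = -3)
z(v) = -11/2 (z(v) = -22/4 = -22*¼ = -11/2)
m(K, Q) = -2*Q/11 (m(K, Q) = Q/(-11/2) = Q*(-2/11) = -2*Q/11)
√(216818 + m(l, -515)) = √(216818 - 2/11*(-515)) = √(216818 + 1030/11) = √(2386028/11) = 2*√6561577/11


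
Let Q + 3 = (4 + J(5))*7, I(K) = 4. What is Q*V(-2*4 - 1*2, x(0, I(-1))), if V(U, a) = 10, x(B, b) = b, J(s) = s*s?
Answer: 2000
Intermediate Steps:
J(s) = s**2
Q = 200 (Q = -3 + (4 + 5**2)*7 = -3 + (4 + 25)*7 = -3 + 29*7 = -3 + 203 = 200)
Q*V(-2*4 - 1*2, x(0, I(-1))) = 200*10 = 2000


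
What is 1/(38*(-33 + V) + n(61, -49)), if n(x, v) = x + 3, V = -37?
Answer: -1/2596 ≈ -0.00038521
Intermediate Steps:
n(x, v) = 3 + x
1/(38*(-33 + V) + n(61, -49)) = 1/(38*(-33 - 37) + (3 + 61)) = 1/(38*(-70) + 64) = 1/(-2660 + 64) = 1/(-2596) = -1/2596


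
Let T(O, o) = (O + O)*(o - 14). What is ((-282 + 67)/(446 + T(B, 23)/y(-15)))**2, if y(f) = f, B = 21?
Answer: 1155625/4426816 ≈ 0.26105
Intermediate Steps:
T(O, o) = 2*O*(-14 + o) (T(O, o) = (2*O)*(-14 + o) = 2*O*(-14 + o))
((-282 + 67)/(446 + T(B, 23)/y(-15)))**2 = ((-282 + 67)/(446 + (2*21*(-14 + 23))/(-15)))**2 = (-215/(446 + (2*21*9)*(-1/15)))**2 = (-215/(446 + 378*(-1/15)))**2 = (-215/(446 - 126/5))**2 = (-215/2104/5)**2 = (-215*5/2104)**2 = (-1075/2104)**2 = 1155625/4426816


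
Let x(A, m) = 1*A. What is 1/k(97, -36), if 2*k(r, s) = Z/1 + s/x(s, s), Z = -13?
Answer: -1/6 ≈ -0.16667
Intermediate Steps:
x(A, m) = A
k(r, s) = -6 (k(r, s) = (-13/1 + s/s)/2 = (-13*1 + 1)/2 = (-13 + 1)/2 = (1/2)*(-12) = -6)
1/k(97, -36) = 1/(-6) = -1/6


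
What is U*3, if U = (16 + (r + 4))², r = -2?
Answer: 972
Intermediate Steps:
U = 324 (U = (16 + (-2 + 4))² = (16 + 2)² = 18² = 324)
U*3 = 324*3 = 972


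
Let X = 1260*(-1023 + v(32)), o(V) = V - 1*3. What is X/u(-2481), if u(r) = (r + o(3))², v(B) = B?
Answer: -138740/683929 ≈ -0.20286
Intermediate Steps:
o(V) = -3 + V (o(V) = V - 3 = -3 + V)
u(r) = r² (u(r) = (r + (-3 + 3))² = (r + 0)² = r²)
X = -1248660 (X = 1260*(-1023 + 32) = 1260*(-991) = -1248660)
X/u(-2481) = -1248660/((-2481)²) = -1248660/6155361 = -1248660*1/6155361 = -138740/683929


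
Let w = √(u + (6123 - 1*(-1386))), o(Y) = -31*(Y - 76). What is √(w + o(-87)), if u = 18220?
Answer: √(5053 + √25729) ≈ 72.204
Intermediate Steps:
o(Y) = 2356 - 31*Y (o(Y) = -31*(-76 + Y) = 2356 - 31*Y)
w = √25729 (w = √(18220 + (6123 - 1*(-1386))) = √(18220 + (6123 + 1386)) = √(18220 + 7509) = √25729 ≈ 160.40)
√(w + o(-87)) = √(√25729 + (2356 - 31*(-87))) = √(√25729 + (2356 + 2697)) = √(√25729 + 5053) = √(5053 + √25729)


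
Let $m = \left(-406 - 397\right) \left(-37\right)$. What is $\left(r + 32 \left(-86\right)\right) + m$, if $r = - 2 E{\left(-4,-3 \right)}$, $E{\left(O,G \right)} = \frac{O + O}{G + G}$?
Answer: $\frac{80869}{3} \approx 26956.0$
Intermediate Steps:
$E{\left(O,G \right)} = \frac{O}{G}$ ($E{\left(O,G \right)} = \frac{2 O}{2 G} = 2 O \frac{1}{2 G} = \frac{O}{G}$)
$r = - \frac{8}{3}$ ($r = - 2 \left(- \frac{4}{-3}\right) = - 2 \left(\left(-4\right) \left(- \frac{1}{3}\right)\right) = \left(-2\right) \frac{4}{3} = - \frac{8}{3} \approx -2.6667$)
$m = 29711$ ($m = \left(-803\right) \left(-37\right) = 29711$)
$\left(r + 32 \left(-86\right)\right) + m = \left(- \frac{8}{3} + 32 \left(-86\right)\right) + 29711 = \left(- \frac{8}{3} - 2752\right) + 29711 = - \frac{8264}{3} + 29711 = \frac{80869}{3}$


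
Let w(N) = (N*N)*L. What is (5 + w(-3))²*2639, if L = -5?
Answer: 4222400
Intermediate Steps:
w(N) = -5*N² (w(N) = (N*N)*(-5) = N²*(-5) = -5*N²)
(5 + w(-3))²*2639 = (5 - 5*(-3)²)²*2639 = (5 - 5*9)²*2639 = (5 - 45)²*2639 = (-40)²*2639 = 1600*2639 = 4222400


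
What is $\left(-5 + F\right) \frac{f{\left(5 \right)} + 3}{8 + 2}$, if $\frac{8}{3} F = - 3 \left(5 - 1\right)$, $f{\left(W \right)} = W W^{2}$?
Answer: $- \frac{608}{5} \approx -121.6$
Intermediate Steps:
$f{\left(W \right)} = W^{3}$
$F = - \frac{9}{2}$ ($F = \frac{3 \left(- 3 \left(5 - 1\right)\right)}{8} = \frac{3 \left(\left(-3\right) 4\right)}{8} = \frac{3}{8} \left(-12\right) = - \frac{9}{2} \approx -4.5$)
$\left(-5 + F\right) \frac{f{\left(5 \right)} + 3}{8 + 2} = \left(-5 - \frac{9}{2}\right) \frac{5^{3} + 3}{8 + 2} = - \frac{19 \frac{125 + 3}{10}}{2} = - \frac{19 \cdot 128 \cdot \frac{1}{10}}{2} = \left(- \frac{19}{2}\right) \frac{64}{5} = - \frac{608}{5}$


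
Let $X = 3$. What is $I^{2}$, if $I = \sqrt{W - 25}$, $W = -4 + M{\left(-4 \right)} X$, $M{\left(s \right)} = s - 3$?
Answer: $-50$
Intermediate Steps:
$M{\left(s \right)} = -3 + s$ ($M{\left(s \right)} = s - 3 = -3 + s$)
$W = -25$ ($W = -4 + \left(-3 - 4\right) 3 = -4 - 21 = -25$)
$I = 5 i \sqrt{2}$ ($I = \sqrt{-25 - 25} = \sqrt{-50} = 5 i \sqrt{2} \approx 7.0711 i$)
$I^{2} = \left(5 i \sqrt{2}\right)^{2} = -50$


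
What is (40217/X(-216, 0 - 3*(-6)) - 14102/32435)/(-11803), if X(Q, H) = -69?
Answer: 1305411433/26415291045 ≈ 0.049419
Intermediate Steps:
(40217/X(-216, 0 - 3*(-6)) - 14102/32435)/(-11803) = (40217/(-69) - 14102/32435)/(-11803) = (40217*(-1/69) - 14102*1/32435)*(-1/11803) = (-40217/69 - 14102/32435)*(-1/11803) = -1305411433/2238015*(-1/11803) = 1305411433/26415291045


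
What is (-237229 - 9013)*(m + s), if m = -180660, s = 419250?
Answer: -58750878780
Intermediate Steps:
(-237229 - 9013)*(m + s) = (-237229 - 9013)*(-180660 + 419250) = -246242*238590 = -58750878780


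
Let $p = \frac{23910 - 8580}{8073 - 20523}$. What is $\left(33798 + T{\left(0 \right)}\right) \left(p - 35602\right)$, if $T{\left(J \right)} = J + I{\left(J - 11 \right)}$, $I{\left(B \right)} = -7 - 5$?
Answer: $- \frac{499199671026}{415} \approx -1.2029 \cdot 10^{9}$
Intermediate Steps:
$I{\left(B \right)} = -12$
$T{\left(J \right)} = -12 + J$ ($T{\left(J \right)} = J - 12 = -12 + J$)
$p = - \frac{511}{415}$ ($p = \frac{15330}{-12450} = 15330 \left(- \frac{1}{12450}\right) = - \frac{511}{415} \approx -1.2313$)
$\left(33798 + T{\left(0 \right)}\right) \left(p - 35602\right) = \left(33798 + \left(-12 + 0\right)\right) \left(- \frac{511}{415} - 35602\right) = \left(33798 - 12\right) \left(- \frac{14775341}{415}\right) = 33786 \left(- \frac{14775341}{415}\right) = - \frac{499199671026}{415}$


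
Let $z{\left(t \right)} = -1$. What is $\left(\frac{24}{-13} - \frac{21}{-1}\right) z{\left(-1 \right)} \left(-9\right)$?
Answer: $\frac{2241}{13} \approx 172.38$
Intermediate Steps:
$\left(\frac{24}{-13} - \frac{21}{-1}\right) z{\left(-1 \right)} \left(-9\right) = \left(\frac{24}{-13} - \frac{21}{-1}\right) \left(-1\right) \left(-9\right) = \left(24 \left(- \frac{1}{13}\right) - -21\right) \left(-1\right) \left(-9\right) = \left(- \frac{24}{13} + 21\right) \left(-1\right) \left(-9\right) = \frac{249}{13} \left(-1\right) \left(-9\right) = \left(- \frac{249}{13}\right) \left(-9\right) = \frac{2241}{13}$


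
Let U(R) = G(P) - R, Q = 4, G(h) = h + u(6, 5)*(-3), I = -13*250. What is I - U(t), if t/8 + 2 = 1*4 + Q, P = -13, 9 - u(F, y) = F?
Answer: -3180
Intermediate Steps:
I = -3250
u(F, y) = 9 - F
G(h) = -9 + h (G(h) = h + (9 - 1*6)*(-3) = h + (9 - 6)*(-3) = h + 3*(-3) = h - 9 = -9 + h)
t = 48 (t = -16 + 8*(1*4 + 4) = -16 + 8*(4 + 4) = -16 + 8*8 = -16 + 64 = 48)
U(R) = -22 - R (U(R) = (-9 - 13) - R = -22 - R)
I - U(t) = -3250 - (-22 - 1*48) = -3250 - (-22 - 48) = -3250 - 1*(-70) = -3250 + 70 = -3180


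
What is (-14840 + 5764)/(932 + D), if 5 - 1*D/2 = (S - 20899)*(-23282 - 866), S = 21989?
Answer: -4538/26321791 ≈ -0.00017240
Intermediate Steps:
D = 52642650 (D = 10 - 2*(21989 - 20899)*(-23282 - 866) = 10 - 2180*(-24148) = 10 - 2*(-26321320) = 10 + 52642640 = 52642650)
(-14840 + 5764)/(932 + D) = (-14840 + 5764)/(932 + 52642650) = -9076/52643582 = -9076*1/52643582 = -4538/26321791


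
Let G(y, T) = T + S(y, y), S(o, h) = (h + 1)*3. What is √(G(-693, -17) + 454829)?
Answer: 24*√786 ≈ 672.86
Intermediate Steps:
S(o, h) = 3 + 3*h (S(o, h) = (1 + h)*3 = 3 + 3*h)
G(y, T) = 3 + T + 3*y (G(y, T) = T + (3 + 3*y) = 3 + T + 3*y)
√(G(-693, -17) + 454829) = √((3 - 17 + 3*(-693)) + 454829) = √((3 - 17 - 2079) + 454829) = √(-2093 + 454829) = √452736 = 24*√786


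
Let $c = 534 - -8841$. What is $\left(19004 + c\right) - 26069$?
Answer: $2310$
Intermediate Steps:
$c = 9375$ ($c = 534 + 8841 = 9375$)
$\left(19004 + c\right) - 26069 = \left(19004 + 9375\right) - 26069 = 28379 - 26069 = 2310$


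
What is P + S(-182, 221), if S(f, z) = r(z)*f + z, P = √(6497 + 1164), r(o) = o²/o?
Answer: -40001 + √7661 ≈ -39914.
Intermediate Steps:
r(o) = o
P = √7661 ≈ 87.527
S(f, z) = z + f*z (S(f, z) = z*f + z = f*z + z = z + f*z)
P + S(-182, 221) = √7661 + 221*(1 - 182) = √7661 + 221*(-181) = √7661 - 40001 = -40001 + √7661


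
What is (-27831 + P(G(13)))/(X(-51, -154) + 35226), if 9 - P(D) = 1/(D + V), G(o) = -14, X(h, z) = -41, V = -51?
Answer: -1808429/2287025 ≈ -0.79073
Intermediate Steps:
P(D) = 9 - 1/(-51 + D) (P(D) = 9 - 1/(D - 51) = 9 - 1/(-51 + D))
(-27831 + P(G(13)))/(X(-51, -154) + 35226) = (-27831 + (-460 + 9*(-14))/(-51 - 14))/(-41 + 35226) = (-27831 + (-460 - 126)/(-65))/35185 = (-27831 - 1/65*(-586))*(1/35185) = (-27831 + 586/65)*(1/35185) = -1808429/65*1/35185 = -1808429/2287025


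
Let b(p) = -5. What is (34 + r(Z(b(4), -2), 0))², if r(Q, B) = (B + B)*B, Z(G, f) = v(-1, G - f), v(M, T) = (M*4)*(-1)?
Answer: 1156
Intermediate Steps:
v(M, T) = -4*M (v(M, T) = (4*M)*(-1) = -4*M)
Z(G, f) = 4 (Z(G, f) = -4*(-1) = 4)
r(Q, B) = 2*B² (r(Q, B) = (2*B)*B = 2*B²)
(34 + r(Z(b(4), -2), 0))² = (34 + 2*0²)² = (34 + 2*0)² = (34 + 0)² = 34² = 1156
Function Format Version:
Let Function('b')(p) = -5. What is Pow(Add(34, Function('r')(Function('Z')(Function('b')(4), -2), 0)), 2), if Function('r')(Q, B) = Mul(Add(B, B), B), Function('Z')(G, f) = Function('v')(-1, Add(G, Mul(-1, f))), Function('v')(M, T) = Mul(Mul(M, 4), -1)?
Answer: 1156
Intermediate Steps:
Function('v')(M, T) = Mul(-4, M) (Function('v')(M, T) = Mul(Mul(4, M), -1) = Mul(-4, M))
Function('Z')(G, f) = 4 (Function('Z')(G, f) = Mul(-4, -1) = 4)
Function('r')(Q, B) = Mul(2, Pow(B, 2)) (Function('r')(Q, B) = Mul(Mul(2, B), B) = Mul(2, Pow(B, 2)))
Pow(Add(34, Function('r')(Function('Z')(Function('b')(4), -2), 0)), 2) = Pow(Add(34, Mul(2, Pow(0, 2))), 2) = Pow(Add(34, Mul(2, 0)), 2) = Pow(Add(34, 0), 2) = Pow(34, 2) = 1156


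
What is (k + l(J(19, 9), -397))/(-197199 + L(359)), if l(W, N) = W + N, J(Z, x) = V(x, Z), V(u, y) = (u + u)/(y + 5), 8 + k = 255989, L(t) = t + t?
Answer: -1022339/785924 ≈ -1.3008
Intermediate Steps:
L(t) = 2*t
k = 255981 (k = -8 + 255989 = 255981)
V(u, y) = 2*u/(5 + y) (V(u, y) = (2*u)/(5 + y) = 2*u/(5 + y))
J(Z, x) = 2*x/(5 + Z)
l(W, N) = N + W
(k + l(J(19, 9), -397))/(-197199 + L(359)) = (255981 + (-397 + 2*9/(5 + 19)))/(-197199 + 2*359) = (255981 + (-397 + 2*9/24))/(-197199 + 718) = (255981 + (-397 + 2*9*(1/24)))/(-196481) = (255981 + (-397 + 3/4))*(-1/196481) = (255981 - 1585/4)*(-1/196481) = (1022339/4)*(-1/196481) = -1022339/785924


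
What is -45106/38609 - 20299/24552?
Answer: -1891166603/947928168 ≈ -1.9951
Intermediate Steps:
-45106/38609 - 20299/24552 = -1891166603/947928168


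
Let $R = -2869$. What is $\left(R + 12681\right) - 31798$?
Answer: $-21986$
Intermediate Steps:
$\left(R + 12681\right) - 31798 = \left(-2869 + 12681\right) - 31798 = 9812 - 31798 = -21986$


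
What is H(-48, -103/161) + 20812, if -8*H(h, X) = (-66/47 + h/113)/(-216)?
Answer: 31833367597/1529568 ≈ 20812.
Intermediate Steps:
H(h, X) = -11/13536 + h/195264 (H(h, X) = -(-66/47 + h/113)/(8*(-216)) = -(-66*1/47 + h*(1/113))*(-1)/(8*216) = -(-66/47 + h/113)*(-1)/(8*216) = -(11/1692 - h/24408)/8 = -11/13536 + h/195264)
H(-48, -103/161) + 20812 = (-11/13536 + (1/195264)*(-48)) + 20812 = (-11/13536 - 1/4068) + 20812 = -1619/1529568 + 20812 = 31833367597/1529568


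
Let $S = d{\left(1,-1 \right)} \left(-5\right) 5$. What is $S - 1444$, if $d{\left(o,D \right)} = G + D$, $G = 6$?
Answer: $-1569$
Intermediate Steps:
$d{\left(o,D \right)} = 6 + D$
$S = -125$ ($S = \left(6 - 1\right) \left(-5\right) 5 = 5 \left(-5\right) 5 = \left(-25\right) 5 = -125$)
$S - 1444 = -125 - 1444 = -1569$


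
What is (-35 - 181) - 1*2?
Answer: -218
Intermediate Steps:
(-35 - 181) - 1*2 = -216 - 2 = -218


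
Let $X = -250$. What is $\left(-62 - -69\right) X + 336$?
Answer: $-1414$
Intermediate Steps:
$\left(-62 - -69\right) X + 336 = \left(-62 - -69\right) \left(-250\right) + 336 = \left(-62 + 69\right) \left(-250\right) + 336 = 7 \left(-250\right) + 336 = -1750 + 336 = -1414$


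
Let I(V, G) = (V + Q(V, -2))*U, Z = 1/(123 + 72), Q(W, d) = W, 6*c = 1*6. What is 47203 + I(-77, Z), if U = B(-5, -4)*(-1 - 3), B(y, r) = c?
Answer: 47819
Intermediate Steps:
c = 1 (c = (1*6)/6 = (⅙)*6 = 1)
B(y, r) = 1
U = -4 (U = 1*(-1 - 3) = 1*(-4) = -4)
Z = 1/195 ≈ 0.0051282
I(V, G) = -8*V (I(V, G) = (V + V)*(-4) = (2*V)*(-4) = -8*V)
47203 + I(-77, Z) = 47203 - 8*(-77) = 47203 + 616 = 47819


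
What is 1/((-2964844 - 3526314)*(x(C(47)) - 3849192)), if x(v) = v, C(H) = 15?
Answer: 1/24985616076966 ≈ 4.0023e-14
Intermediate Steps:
1/((-2964844 - 3526314)*(x(C(47)) - 3849192)) = 1/((-2964844 - 3526314)*(15 - 3849192)) = 1/(-6491158*(-3849177)) = 1/24985616076966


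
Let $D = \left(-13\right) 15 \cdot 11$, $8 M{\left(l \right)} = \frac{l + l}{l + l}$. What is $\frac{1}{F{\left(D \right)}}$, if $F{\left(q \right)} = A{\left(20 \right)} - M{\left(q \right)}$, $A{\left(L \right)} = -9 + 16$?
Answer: $\frac{8}{55} \approx 0.14545$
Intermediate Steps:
$M{\left(l \right)} = \frac{1}{8}$ ($M{\left(l \right)} = \frac{\left(l + l\right) \frac{1}{l + l}}{8} = \frac{2 l \frac{1}{2 l}}{8} = \frac{1}{8} \cdot 1 = \frac{1}{8}$)
$A{\left(L \right)} = 7$
$D = -2145$ ($D = \left(-195\right) 11 = -2145$)
$F{\left(q \right)} = \frac{55}{8}$ ($F{\left(q \right)} = 7 - \frac{1}{8} = \frac{55}{8}$)
$\frac{1}{F{\left(D \right)}} = \frac{1}{\frac{55}{8}} = \frac{8}{55}$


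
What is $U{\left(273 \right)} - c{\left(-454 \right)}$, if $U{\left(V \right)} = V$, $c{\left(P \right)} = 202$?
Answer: $71$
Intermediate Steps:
$U{\left(273 \right)} - c{\left(-454 \right)} = 273 - 202 = 71$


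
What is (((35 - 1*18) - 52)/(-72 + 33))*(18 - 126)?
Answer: -1260/13 ≈ -96.923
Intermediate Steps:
(((35 - 1*18) - 52)/(-72 + 33))*(18 - 126) = (((35 - 18) - 52)/(-39))*(-108) = ((17 - 52)*(-1/39))*(-108) = -35*(-1/39)*(-108) = (35/39)*(-108) = -1260/13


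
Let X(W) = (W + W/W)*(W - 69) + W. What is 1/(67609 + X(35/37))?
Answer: 1369/92376720 ≈ 1.4820e-5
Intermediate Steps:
X(W) = W + (1 + W)*(-69 + W) (X(W) = (W + 1)*(-69 + W) + W = (1 + W)*(-69 + W) + W = W + (1 + W)*(-69 + W))
1/(67609 + X(35/37)) = 1/(67609 + (-69 + (35/37)**2 - 2345/37)) = 1/(67609 + (-69 + (35*(1/37))**2 - 2345/37)) = 1/(67609 + (-69 + (35/37)**2 - 67*35/37)) = 1/(67609 + (-69 + 1225/1369 - 2345/37)) = 1/(67609 - 180001/1369) = 1/(92376720/1369) = 1369/92376720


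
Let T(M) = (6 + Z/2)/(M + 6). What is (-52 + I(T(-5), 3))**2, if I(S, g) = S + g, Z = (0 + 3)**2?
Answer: 5929/4 ≈ 1482.3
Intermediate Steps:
Z = 9 (Z = 3**2 = 9)
T(M) = 21/(2*(6 + M)) (T(M) = (6 + 9/2)/(M + 6) = (6 + 9*(1/2))/(6 + M) = (6 + 9/2)/(6 + M) = 21/(2*(6 + M)))
(-52 + I(T(-5), 3))**2 = (-52 + (21/(2*(6 - 5)) + 3))**2 = (-52 + ((21/2)/1 + 3))**2 = (-52 + ((21/2)*1 + 3))**2 = (-52 + (21/2 + 3))**2 = (-52 + 27/2)**2 = (-77/2)**2 = 5929/4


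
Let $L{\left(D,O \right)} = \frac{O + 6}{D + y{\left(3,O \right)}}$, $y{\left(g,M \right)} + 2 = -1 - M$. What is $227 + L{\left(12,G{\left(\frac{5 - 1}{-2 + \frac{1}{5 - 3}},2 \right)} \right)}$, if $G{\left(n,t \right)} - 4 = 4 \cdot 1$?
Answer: $241$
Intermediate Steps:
$G{\left(n,t \right)} = 8$ ($G{\left(n,t \right)} = 4 + 4 \cdot 1 = 4 + 4 = 8$)
$y{\left(g,M \right)} = -3 - M$ ($y{\left(g,M \right)} = -2 - \left(1 + M\right) = -3 - M$)
$L{\left(D,O \right)} = \frac{6 + O}{-3 + D - O}$ ($L{\left(D,O \right)} = \frac{O + 6}{D - \left(3 + O\right)} = \frac{6 + O}{-3 + D - O}$)
$227 + L{\left(12,G{\left(\frac{5 - 1}{-2 + \frac{1}{5 - 3}},2 \right)} \right)} = 227 + \frac{6 + 8}{-3 + 12 - 8} = 227 + \frac{1}{-3 + 12 - 8} \cdot 14 = 227 + 1^{-1} \cdot 14 = 227 + 1 \cdot 14 = 227 + 14 = 241$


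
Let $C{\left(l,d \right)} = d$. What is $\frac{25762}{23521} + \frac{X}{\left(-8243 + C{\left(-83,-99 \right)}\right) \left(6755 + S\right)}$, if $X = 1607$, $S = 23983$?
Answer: $\frac{153622358035}{140259768612} \approx 1.0953$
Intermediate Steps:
$\frac{25762}{23521} + \frac{X}{\left(-8243 + C{\left(-83,-99 \right)}\right) \left(6755 + S\right)} = \frac{25762}{23521} + \frac{1607}{\left(-8243 - 99\right) \left(6755 + 23983\right)} = 25762 \cdot \frac{1}{23521} + \frac{1607}{\left(-8342\right) 30738} = \frac{25762}{23521} + \frac{1607}{-256416396} = \frac{25762}{23521} + 1607 \left(- \frac{1}{256416396}\right) = \frac{25762}{23521} - \frac{1607}{256416396} = \frac{153622358035}{140259768612}$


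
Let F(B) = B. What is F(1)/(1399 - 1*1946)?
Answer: -1/547 ≈ -0.0018282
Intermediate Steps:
F(1)/(1399 - 1*1946) = 1/(1399 - 1*1946) = 1/(1399 - 1946) = 1/(-547) = -1/547*1 = -1/547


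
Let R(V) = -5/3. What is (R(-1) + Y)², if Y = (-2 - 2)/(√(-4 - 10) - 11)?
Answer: 32537/18225 - 1448*I*√14/18225 ≈ 1.7853 - 0.29728*I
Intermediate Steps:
R(V) = -5/3 (R(V) = -5*⅓ = -5/3)
Y = -4/(-11 + I*√14) (Y = -4/(√(-14) - 11) = -4/(I*√14 - 11) = -4/(-11 + I*√14) ≈ 0.32593 + 0.11086*I)
(R(-1) + Y)² = (-5/3 + (44/135 + 4*I*√14/135))² = (-181/135 + 4*I*√14/135)²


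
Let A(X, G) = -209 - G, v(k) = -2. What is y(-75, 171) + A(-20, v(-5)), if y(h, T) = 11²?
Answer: -86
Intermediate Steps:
y(h, T) = 121
y(-75, 171) + A(-20, v(-5)) = 121 + (-209 - 1*(-2)) = 121 + (-209 + 2) = 121 - 207 = -86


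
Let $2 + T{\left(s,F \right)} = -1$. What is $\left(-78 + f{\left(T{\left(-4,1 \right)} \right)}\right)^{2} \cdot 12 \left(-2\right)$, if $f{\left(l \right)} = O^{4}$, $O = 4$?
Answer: $-760416$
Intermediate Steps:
$T{\left(s,F \right)} = -3$ ($T{\left(s,F \right)} = -2 - 1 = -3$)
$f{\left(l \right)} = 256$ ($f{\left(l \right)} = 4^{4} = 256$)
$\left(-78 + f{\left(T{\left(-4,1 \right)} \right)}\right)^{2} \cdot 12 \left(-2\right) = \left(-78 + 256\right)^{2} \cdot 12 \left(-2\right) = 178^{2} \left(-24\right) = 31684 \left(-24\right) = -760416$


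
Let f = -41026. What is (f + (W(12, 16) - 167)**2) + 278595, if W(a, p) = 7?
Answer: 263169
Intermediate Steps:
(f + (W(12, 16) - 167)**2) + 278595 = (-41026 + (7 - 167)**2) + 278595 = (-41026 + (-160)**2) + 278595 = (-41026 + 25600) + 278595 = -15426 + 278595 = 263169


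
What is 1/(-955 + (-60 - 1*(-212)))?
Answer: -1/803 ≈ -0.0012453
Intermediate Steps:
1/(-955 + (-60 - 1*(-212))) = 1/(-955 + (-60 + 212)) = 1/(-955 + 152) = 1/(-803) = -1/803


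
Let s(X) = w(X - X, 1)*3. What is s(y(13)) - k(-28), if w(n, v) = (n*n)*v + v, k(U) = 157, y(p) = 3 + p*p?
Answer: -154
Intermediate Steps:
y(p) = 3 + p²
w(n, v) = v + v*n² (w(n, v) = n²*v + v = v*n² + v = v + v*n²)
s(X) = 3 (s(X) = (1*(1 + (X - X)²))*3 = (1*(1 + 0²))*3 = (1*(1 + 0))*3 = (1*1)*3 = 1*3 = 3)
s(y(13)) - k(-28) = 3 - 1*157 = 3 - 157 = -154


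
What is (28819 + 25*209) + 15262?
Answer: 49306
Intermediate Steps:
(28819 + 25*209) + 15262 = (28819 + 5225) + 15262 = 34044 + 15262 = 49306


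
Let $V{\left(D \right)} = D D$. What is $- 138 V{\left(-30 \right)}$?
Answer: $-124200$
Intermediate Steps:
$V{\left(D \right)} = D^{2}$
$- 138 V{\left(-30 \right)} = - 138 \left(-30\right)^{2} = \left(-138\right) 900 = -124200$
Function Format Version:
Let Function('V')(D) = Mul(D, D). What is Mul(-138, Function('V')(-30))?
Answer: -124200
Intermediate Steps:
Function('V')(D) = Pow(D, 2)
Mul(-138, Function('V')(-30)) = Mul(-138, Pow(-30, 2)) = Mul(-138, 900) = -124200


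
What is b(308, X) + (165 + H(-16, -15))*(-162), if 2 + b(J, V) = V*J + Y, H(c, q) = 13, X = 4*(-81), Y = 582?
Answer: -128048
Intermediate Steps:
X = -324
b(J, V) = 580 + J*V (b(J, V) = -2 + (V*J + 582) = -2 + (J*V + 582) = -2 + (582 + J*V) = 580 + J*V)
b(308, X) + (165 + H(-16, -15))*(-162) = (580 + 308*(-324)) + (165 + 13)*(-162) = (580 - 99792) + 178*(-162) = -99212 - 28836 = -128048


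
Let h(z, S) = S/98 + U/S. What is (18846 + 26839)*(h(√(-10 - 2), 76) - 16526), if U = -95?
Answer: -147982349465/196 ≈ -7.5501e+8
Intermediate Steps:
h(z, S) = -95/S + S/98 (h(z, S) = S/98 - 95/S = -95/S + S/98)
(18846 + 26839)*(h(√(-10 - 2), 76) - 16526) = (18846 + 26839)*((-95/76 + (1/98)*76) - 16526) = 45685*((-95*1/76 + 38/49) - 16526) = 45685*((-5/4 + 38/49) - 16526) = 45685*(-93/196 - 16526) = 45685*(-3239189/196) = -147982349465/196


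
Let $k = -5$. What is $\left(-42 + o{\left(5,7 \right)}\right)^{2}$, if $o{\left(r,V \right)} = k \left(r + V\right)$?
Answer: $10404$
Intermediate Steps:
$o{\left(r,V \right)} = - 5 V - 5 r$ ($o{\left(r,V \right)} = - 5 \left(r + V\right) = - 5 \left(V + r\right) = - 5 V - 5 r$)
$\left(-42 + o{\left(5,7 \right)}\right)^{2} = \left(-42 - 60\right)^{2} = \left(-102\right)^{2} = 10404$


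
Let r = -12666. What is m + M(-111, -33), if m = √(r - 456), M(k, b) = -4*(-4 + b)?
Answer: 148 + 81*I*√2 ≈ 148.0 + 114.55*I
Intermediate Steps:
M(k, b) = 16 - 4*b
m = 81*I*√2 (m = √(-12666 - 456) = √(-13122) = 81*I*√2 ≈ 114.55*I)
m + M(-111, -33) = 81*I*√2 + (16 - 4*(-33)) = 81*I*√2 + (16 + 132) = 81*I*√2 + 148 = 148 + 81*I*√2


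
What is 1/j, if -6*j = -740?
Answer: 3/370 ≈ 0.0081081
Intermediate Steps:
j = 370/3 (j = -1/6*(-740) = 370/3 ≈ 123.33)
1/j = 1/(370/3) = 3/370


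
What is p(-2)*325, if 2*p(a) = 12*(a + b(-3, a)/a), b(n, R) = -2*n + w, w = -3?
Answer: -6825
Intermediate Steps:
b(n, R) = -3 - 2*n (b(n, R) = -2*n - 3 = -3 - 2*n)
p(a) = 6*a + 18/a (p(a) = (12*(a + (-3 - 2*(-3))/a))/2 = (12*(a + (-3 + 6)/a))/2 = (12*(a + 3/a))/2 = (12*a + 36/a)/2 = 6*a + 18/a)
p(-2)*325 = (6*(-2) + 18/(-2))*325 = (-12 + 18*(-½))*325 = (-12 - 9)*325 = -21*325 = -6825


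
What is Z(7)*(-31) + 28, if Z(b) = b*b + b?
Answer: -1708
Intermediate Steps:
Z(b) = b + b**2 (Z(b) = b**2 + b = b + b**2)
Z(7)*(-31) + 28 = (7*(1 + 7))*(-31) + 28 = (7*8)*(-31) + 28 = 56*(-31) + 28 = -1736 + 28 = -1708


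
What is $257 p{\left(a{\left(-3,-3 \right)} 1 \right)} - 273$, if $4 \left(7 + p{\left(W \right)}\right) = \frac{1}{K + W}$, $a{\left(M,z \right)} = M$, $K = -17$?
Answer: $- \frac{166017}{80} \approx -2075.2$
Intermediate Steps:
$p{\left(W \right)} = -7 + \frac{1}{4 \left(-17 + W\right)}$
$257 p{\left(a{\left(-3,-3 \right)} 1 \right)} - 273 = 257 \frac{477 - 28 \left(\left(-3\right) 1\right)}{4 \left(-17 - 3\right)} - 273 = 257 \frac{477 - -84}{4 \left(-17 - 3\right)} - 273 = 257 \frac{477 + 84}{4 \left(-20\right)} - 273 = 257 \cdot \frac{1}{4} \left(- \frac{1}{20}\right) 561 - 273 = 257 \left(- \frac{561}{80}\right) - 273 = - \frac{144177}{80} - 273 = - \frac{166017}{80}$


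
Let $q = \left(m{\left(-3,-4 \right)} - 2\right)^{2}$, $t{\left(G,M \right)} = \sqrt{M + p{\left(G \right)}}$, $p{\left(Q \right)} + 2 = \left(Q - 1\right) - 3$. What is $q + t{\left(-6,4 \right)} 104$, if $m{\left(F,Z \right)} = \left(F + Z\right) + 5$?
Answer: $16 + 208 i \sqrt{2} \approx 16.0 + 294.16 i$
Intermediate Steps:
$p{\left(Q \right)} = -6 + Q$ ($p{\left(Q \right)} = -2 + \left(\left(Q - 1\right) - 3\right) = -2 + \left(\left(-1 + Q\right) - 3\right) = -2 + \left(-4 + Q\right) = -6 + Q$)
$m{\left(F,Z \right)} = 5 + F + Z$
$t{\left(G,M \right)} = \sqrt{-6 + G + M}$ ($t{\left(G,M \right)} = \sqrt{M + \left(-6 + G\right)} = \sqrt{-6 + G + M}$)
$q = 16$ ($q = \left(\left(5 - 3 - 4\right) - 2\right)^{2} = \left(-2 - 2\right)^{2} = \left(-4\right)^{2} = 16$)
$q + t{\left(-6,4 \right)} 104 = 16 + \sqrt{-6 - 6 + 4} \cdot 104 = 16 + \sqrt{-8} \cdot 104 = 16 + 2 i \sqrt{2} \cdot 104 = 16 + 208 i \sqrt{2}$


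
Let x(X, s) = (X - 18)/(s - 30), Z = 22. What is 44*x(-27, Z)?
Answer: 495/2 ≈ 247.50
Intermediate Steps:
x(X, s) = (-18 + X)/(-30 + s)
44*x(-27, Z) = 44*((-18 - 27)/(-30 + 22)) = 44*(-45/(-8)) = 44*(-1/8*(-45)) = 44*(45/8) = 495/2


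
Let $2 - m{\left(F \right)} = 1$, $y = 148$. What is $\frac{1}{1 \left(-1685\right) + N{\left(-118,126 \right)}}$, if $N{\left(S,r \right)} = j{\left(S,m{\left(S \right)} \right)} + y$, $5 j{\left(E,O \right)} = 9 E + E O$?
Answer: $- \frac{1}{1773} \approx -0.00056402$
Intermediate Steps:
$m{\left(F \right)} = 1$ ($m{\left(F \right)} = 2 - 1 = 1$)
$j{\left(E,O \right)} = \frac{9 E}{5} + \frac{E O}{5}$ ($j{\left(E,O \right)} = \frac{9 E + E O}{5} = \frac{9 E}{5} + \frac{E O}{5}$)
$N{\left(S,r \right)} = 148 + 2 S$ ($N{\left(S,r \right)} = \frac{S \left(9 + 1\right)}{5} + 148 = \frac{1}{5} S 10 + 148 = 2 S + 148 = 148 + 2 S$)
$\frac{1}{1 \left(-1685\right) + N{\left(-118,126 \right)}} = \frac{1}{1 \left(-1685\right) + \left(148 + 2 \left(-118\right)\right)} = \frac{1}{-1685 + \left(148 - 236\right)} = \frac{1}{-1685 - 88} = \frac{1}{-1773} = - \frac{1}{1773}$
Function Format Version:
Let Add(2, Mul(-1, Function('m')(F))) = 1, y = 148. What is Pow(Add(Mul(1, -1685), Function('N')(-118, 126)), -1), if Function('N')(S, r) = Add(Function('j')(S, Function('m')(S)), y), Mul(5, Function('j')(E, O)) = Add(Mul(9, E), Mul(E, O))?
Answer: Rational(-1, 1773) ≈ -0.00056402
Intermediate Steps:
Function('m')(F) = 1 (Function('m')(F) = Add(2, Mul(-1, 1)) = Add(2, -1) = 1)
Function('j')(E, O) = Add(Mul(Rational(9, 5), E), Mul(Rational(1, 5), E, O)) (Function('j')(E, O) = Mul(Rational(1, 5), Add(Mul(9, E), Mul(E, O))) = Add(Mul(Rational(9, 5), E), Mul(Rational(1, 5), E, O)))
Function('N')(S, r) = Add(148, Mul(2, S)) (Function('N')(S, r) = Add(Mul(Rational(1, 5), S, Add(9, 1)), 148) = Add(Mul(Rational(1, 5), S, 10), 148) = Add(Mul(2, S), 148) = Add(148, Mul(2, S)))
Pow(Add(Mul(1, -1685), Function('N')(-118, 126)), -1) = Pow(Add(Mul(1, -1685), Add(148, Mul(2, -118))), -1) = Pow(Add(-1685, Add(148, -236)), -1) = Pow(Add(-1685, -88), -1) = Pow(-1773, -1) = Rational(-1, 1773)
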